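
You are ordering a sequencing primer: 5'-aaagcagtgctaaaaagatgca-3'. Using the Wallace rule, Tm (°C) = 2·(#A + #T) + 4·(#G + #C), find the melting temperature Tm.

60°C

Counting bases: G=5, A=11, C=3, T=3
AT pairs contribute 14, GC pairs contribute 8.
Tm = 4·8 + 2·14 = 32 + 28 = 60°C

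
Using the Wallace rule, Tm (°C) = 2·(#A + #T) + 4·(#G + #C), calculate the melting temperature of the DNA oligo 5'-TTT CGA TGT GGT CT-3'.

40°C

Base counts: C=2, T=7, G=4, A=1
So N_AT = 8 and N_GC = 6.
Tm = 4·6 + 2·8 = 24 + 16 = 40°C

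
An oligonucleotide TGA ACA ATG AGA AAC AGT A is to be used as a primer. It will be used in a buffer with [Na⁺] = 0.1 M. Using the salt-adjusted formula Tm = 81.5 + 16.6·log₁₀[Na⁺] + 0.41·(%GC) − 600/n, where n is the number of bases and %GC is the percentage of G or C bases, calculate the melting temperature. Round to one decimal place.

Length n = 19. A=10, C=2, T=3, G=4
G+C = 6, so %GC = 6/19 × 100 = 31.579%
Salt term: 16.6 × (-1) = -16.6
GC term: 0.41 × 31.579 = 12.947; length term: −600/19 = −31.579
Tm = 81.5 + (-16.6) + 12.947 − 31.579 = 46.268 → 46.3°C

46.3°C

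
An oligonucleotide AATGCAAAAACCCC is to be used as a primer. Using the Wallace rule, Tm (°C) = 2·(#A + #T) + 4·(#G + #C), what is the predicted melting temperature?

Base counts: T=1, G=1, C=5, A=7
So N_AT = 8 and N_GC = 6.
Tm = 2×8 + 4×6 = 40°C

40°C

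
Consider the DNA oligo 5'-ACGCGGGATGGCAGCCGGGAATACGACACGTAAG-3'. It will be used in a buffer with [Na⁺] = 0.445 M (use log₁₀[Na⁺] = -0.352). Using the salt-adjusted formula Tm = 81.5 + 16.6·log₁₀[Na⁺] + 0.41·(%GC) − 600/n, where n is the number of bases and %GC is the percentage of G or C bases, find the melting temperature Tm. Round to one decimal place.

Length n = 34. T=3, G=13, A=10, C=8
G+C = 21, so %GC = 21/34 × 100 = 61.765%
Salt term: 16.6 × (-0.352) = -5.843
GC term: 0.41 × 61.765 = 25.324; length term: −600/34 = −17.647
Tm = 81.5 + (-5.843) + 25.324 − 17.647 = 83.334 → 83.3°C

83.3°C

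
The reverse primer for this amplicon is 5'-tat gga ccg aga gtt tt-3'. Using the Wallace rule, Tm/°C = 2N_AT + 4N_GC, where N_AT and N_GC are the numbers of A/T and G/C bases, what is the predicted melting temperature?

48°C

T=6, C=2, G=5, A=4
So N_AT = 10 and N_GC = 7.
Tm = 2×10 + 4×7 = 48°C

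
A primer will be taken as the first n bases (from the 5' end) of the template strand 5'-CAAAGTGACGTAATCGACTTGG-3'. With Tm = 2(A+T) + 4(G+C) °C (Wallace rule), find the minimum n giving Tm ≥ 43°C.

n = 16

First 15 bases: CAAAGTGACGTAATC → Tm = 42°C (< 43°C)
First 16 bases: CAAAGTGACGTAATCG → Tm = 46°C (≥ 43°C)
Since every base adds ≥2°C, Tm only increases with n, so the threshold is first crossed at n = 16.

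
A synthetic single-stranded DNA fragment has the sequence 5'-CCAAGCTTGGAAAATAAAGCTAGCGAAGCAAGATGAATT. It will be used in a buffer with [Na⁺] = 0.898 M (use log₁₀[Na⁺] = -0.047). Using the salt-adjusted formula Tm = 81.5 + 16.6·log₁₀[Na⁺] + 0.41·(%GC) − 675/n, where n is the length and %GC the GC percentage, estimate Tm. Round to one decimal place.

79.2°C

Length n = 39. Scanning the sequence gives A=17, G=9, C=6, T=7.
G+C = 15, so %GC = 15/39 × 100 = 38.462%
Salt term: 16.6 × (-0.047) = -0.78
GC term: 0.41 × 38.462 = 15.769; length term: −675/39 = −17.308
Tm = 81.5 + (-0.78) + 15.769 − 17.308 = 79.181 → 79.2°C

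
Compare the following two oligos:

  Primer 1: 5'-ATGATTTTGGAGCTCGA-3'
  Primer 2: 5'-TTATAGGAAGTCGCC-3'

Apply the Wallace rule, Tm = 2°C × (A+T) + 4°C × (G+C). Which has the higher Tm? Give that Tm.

Primer 1, 48°C

Primer 1: A+T=10, G+C=7 → Tm = 2(10)+4(7) = 48°C
Primer 2: A+T=8, G+C=7 → Tm = 2(8)+4(7) = 44°C
48°C vs 44°C → primer 1 is higher.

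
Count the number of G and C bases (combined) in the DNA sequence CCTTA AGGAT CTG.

Counting bases: T=4, A=3, C=3, G=3
G+C = 3 + 3 = 6

6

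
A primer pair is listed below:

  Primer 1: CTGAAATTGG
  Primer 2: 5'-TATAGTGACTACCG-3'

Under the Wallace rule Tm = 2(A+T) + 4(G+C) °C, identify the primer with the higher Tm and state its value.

Primer 1: A+T=6, G+C=4 → Tm = 2(6)+4(4) = 28°C
Primer 2: A+T=8, G+C=6 → Tm = 2(8)+4(6) = 40°C
28°C vs 40°C → primer 2 is higher.

Primer 2, 40°C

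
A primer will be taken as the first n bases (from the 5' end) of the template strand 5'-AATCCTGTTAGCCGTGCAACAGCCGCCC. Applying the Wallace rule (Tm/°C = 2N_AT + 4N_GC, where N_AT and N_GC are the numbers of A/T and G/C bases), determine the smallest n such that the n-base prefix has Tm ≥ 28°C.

First 10 bases: AATCCTGTTA → Tm = 26°C (< 28°C)
First 11 bases: AATCCTGTTAG → Tm = 30°C (≥ 28°C)
Each additional base adds 2°C (A/T) or 4°C (G/C), so Tm is non-decreasing in n; n = 11 is the first length to reach 28°C.

n = 11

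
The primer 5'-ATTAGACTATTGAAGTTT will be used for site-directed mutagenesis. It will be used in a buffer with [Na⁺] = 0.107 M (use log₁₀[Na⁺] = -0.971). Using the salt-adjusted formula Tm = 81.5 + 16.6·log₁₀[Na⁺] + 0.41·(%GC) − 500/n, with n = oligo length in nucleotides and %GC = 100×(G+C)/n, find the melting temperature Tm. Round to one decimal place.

Length n = 18. C=1, T=8, G=3, A=6
G+C = 4, so %GC = 4/18 × 100 = 22.222%
Salt term: 16.6 × (-0.971) = -16.119
GC term: 0.41 × 22.222 = 9.111; length term: −500/18 = −27.778
Tm = 81.5 + (-16.119) + 9.111 − 27.778 = 46.714 → 46.7°C

46.7°C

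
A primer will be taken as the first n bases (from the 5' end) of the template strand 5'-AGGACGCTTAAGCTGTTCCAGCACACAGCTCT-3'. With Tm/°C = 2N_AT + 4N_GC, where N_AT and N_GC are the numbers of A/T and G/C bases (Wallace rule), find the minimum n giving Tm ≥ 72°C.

n = 24

First 23 bases: AGGACGCTTAAGCTGTTCCAGCA → Tm = 70°C (< 72°C)
First 24 bases: AGGACGCTTAAGCTGTTCCAGCAC → Tm = 74°C (≥ 72°C)
Since every base adds ≥2°C, Tm only increases with n, so the threshold is first crossed at n = 24.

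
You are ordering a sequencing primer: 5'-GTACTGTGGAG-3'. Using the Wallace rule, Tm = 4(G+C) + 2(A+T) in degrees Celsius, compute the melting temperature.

34°C

Counting bases: T=3, A=2, C=1, G=5
So N_AT = 5 and N_GC = 6.
Tm = 2(5) + 4(6) = 10 + 24 = 34°C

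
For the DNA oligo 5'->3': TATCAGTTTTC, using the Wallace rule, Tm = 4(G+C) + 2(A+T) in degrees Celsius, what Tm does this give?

Base counts: A=2, C=2, T=6, G=1
A+T = 8, G+C = 3
Tm = 4·3 + 2·8 = 12 + 16 = 28°C

28°C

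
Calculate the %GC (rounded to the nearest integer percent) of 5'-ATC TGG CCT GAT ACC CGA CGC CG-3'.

65%

Scanning the sequence gives A=4, G=6, T=4, C=9.
G+C = 6 + 9 = 15 out of 23 bases
%GC = 15/23 × 100 = 65.22% ≈ 65%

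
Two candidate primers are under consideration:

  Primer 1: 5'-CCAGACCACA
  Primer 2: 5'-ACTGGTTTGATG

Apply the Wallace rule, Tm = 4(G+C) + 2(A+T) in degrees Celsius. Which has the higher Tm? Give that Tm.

Primer 2, 34°C

Primer 1: A+T=4, G+C=6 → Tm = 2(4)+4(6) = 32°C
Primer 2: A+T=7, G+C=5 → Tm = 2(7)+4(5) = 34°C
32°C vs 34°C → primer 2 is higher.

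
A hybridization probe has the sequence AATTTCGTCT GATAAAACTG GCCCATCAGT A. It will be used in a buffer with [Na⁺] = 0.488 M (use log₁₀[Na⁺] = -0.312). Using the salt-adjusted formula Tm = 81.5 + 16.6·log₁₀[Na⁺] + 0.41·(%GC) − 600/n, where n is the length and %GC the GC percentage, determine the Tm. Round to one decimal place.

72.8°C

Length n = 31. T=9, G=5, C=7, A=10
G+C = 12, so %GC = 12/31 × 100 = 38.71%
Salt term: 16.6 × (-0.312) = -5.179
GC term: 0.41 × 38.71 = 15.871; length term: −600/31 = −19.355
Tm = 81.5 + (-5.179) + 15.871 − 19.355 = 72.837 → 72.8°C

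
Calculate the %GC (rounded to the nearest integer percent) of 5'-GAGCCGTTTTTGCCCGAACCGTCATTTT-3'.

Base counts: A=4, C=8, G=6, T=10
G+C = 6 + 8 = 14 out of 28 bases
%GC = 14/28 × 100 = 50% ≈ 50%

50%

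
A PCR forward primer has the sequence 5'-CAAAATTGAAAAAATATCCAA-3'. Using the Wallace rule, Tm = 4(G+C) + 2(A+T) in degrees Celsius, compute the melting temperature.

50°C

A=13, T=4, G=1, C=3
AT pairs contribute 17, GC pairs contribute 4.
Tm = 4·4 + 2·17 = 16 + 34 = 50°C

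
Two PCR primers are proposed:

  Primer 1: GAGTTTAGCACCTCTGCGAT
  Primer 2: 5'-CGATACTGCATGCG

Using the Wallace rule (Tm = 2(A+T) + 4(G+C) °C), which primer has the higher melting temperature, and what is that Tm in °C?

Primer 1: A+T=10, G+C=10 → Tm = 2(10)+4(10) = 60°C
Primer 2: A+T=6, G+C=8 → Tm = 2(6)+4(8) = 44°C
60°C vs 44°C → primer 1 is higher.

Primer 1, 60°C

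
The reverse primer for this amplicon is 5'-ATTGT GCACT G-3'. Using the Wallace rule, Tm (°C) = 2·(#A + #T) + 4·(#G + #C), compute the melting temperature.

32°C

C=2, T=4, G=3, A=2
So N_AT = 6 and N_GC = 5.
Tm = 2×6 + 4×5 = 32°C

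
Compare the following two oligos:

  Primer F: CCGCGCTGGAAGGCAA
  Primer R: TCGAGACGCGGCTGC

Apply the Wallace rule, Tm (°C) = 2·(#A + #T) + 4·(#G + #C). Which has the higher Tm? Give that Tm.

Primer F, 54°C

Primer F: A+T=5, G+C=11 → Tm = 2(5)+4(11) = 54°C
Primer R: A+T=4, G+C=11 → Tm = 2(4)+4(11) = 52°C
54°C vs 52°C → primer F is higher.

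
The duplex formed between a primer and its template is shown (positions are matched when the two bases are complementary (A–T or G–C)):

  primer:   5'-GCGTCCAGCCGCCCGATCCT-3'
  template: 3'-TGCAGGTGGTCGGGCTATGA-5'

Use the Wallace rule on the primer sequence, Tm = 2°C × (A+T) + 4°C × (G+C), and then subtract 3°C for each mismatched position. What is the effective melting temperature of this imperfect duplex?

Primer base counts: A=2, T=3, G=5, C=10 → A+T=5, G+C=15
Perfect-match Tm = 2(5) + 4(15) = 10 + 60 = 70°C
Mismatches (positions where the bases are not complementary): 4 (at positions 1, 8, 10, 18)
Effective Tm = 70 − 4×3 = 70 − 12 = 58°C

58°C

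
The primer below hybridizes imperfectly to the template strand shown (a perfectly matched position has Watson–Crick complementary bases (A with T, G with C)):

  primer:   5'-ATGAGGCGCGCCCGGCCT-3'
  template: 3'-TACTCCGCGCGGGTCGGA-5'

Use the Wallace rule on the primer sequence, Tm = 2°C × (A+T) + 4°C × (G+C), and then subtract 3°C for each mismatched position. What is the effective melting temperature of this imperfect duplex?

61°C

Primer base counts: A=2, T=2, G=7, C=7 → A+T=4, G+C=14
Perfect-match Tm = 2(4) + 4(14) = 8 + 56 = 64°C
Mismatches (positions where the bases are not complementary): 1 (at position 14)
Effective Tm = 64 − 1×3 = 64 − 3 = 61°C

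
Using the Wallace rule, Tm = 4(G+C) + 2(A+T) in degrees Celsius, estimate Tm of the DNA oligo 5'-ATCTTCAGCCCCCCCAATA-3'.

58°C

Counting bases: A=5, C=9, G=1, T=4
A+T = 9, G+C = 10
Tm = 2(9) + 4(10) = 18 + 40 = 58°C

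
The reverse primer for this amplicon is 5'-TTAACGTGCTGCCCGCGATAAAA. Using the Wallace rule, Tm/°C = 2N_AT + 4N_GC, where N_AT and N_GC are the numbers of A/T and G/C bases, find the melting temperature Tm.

Base counts: A=7, T=5, C=6, G=5
AT pairs contribute 12, GC pairs contribute 11.
Tm = 2×12 + 4×11 = 68°C

68°C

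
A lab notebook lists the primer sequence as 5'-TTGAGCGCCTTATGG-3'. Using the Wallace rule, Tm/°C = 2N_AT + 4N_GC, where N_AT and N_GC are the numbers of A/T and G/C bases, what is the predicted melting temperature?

46°C

Base counts: C=3, G=5, A=2, T=5
AT pairs contribute 7, GC pairs contribute 8.
Tm = 2×7 + 4×8 = 46°C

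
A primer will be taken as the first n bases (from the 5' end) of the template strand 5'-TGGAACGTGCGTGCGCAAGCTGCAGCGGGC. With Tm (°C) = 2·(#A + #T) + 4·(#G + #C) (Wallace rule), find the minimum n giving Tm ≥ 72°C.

First 21 bases: TGGAACGTGCGTGCGCAAGCT → Tm = 68°C (< 72°C)
First 22 bases: TGGAACGTGCGTGCGCAAGCTG → Tm = 72°C (≥ 72°C)
Each additional base adds 2°C (A/T) or 4°C (G/C), so Tm is non-decreasing in n; n = 22 is the first length to reach 72°C.

n = 22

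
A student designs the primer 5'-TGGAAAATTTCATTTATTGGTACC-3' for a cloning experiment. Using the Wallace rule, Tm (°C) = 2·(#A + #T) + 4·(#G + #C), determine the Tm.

Scanning the sequence gives G=4, A=7, C=3, T=10.
So N_AT = 17 and N_GC = 7.
Tm = 4·7 + 2·17 = 28 + 34 = 62°C

62°C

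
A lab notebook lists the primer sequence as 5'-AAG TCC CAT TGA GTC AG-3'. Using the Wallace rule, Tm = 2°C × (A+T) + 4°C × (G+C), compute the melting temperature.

Base counts: T=4, C=4, G=4, A=5
AT pairs contribute 9, GC pairs contribute 8.
Tm = 2(9) + 4(8) = 18 + 32 = 50°C

50°C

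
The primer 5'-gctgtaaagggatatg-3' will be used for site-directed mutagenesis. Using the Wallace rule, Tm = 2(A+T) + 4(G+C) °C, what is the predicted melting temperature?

46°C

Base counts: G=6, T=4, C=1, A=5
So N_AT = 9 and N_GC = 7.
Tm = 2(9) + 4(7) = 18 + 28 = 46°C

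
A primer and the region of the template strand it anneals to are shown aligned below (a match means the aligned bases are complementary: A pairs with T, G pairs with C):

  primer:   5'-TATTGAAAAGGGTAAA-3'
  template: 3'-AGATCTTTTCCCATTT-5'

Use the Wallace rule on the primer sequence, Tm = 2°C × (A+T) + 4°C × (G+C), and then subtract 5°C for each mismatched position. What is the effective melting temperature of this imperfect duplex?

30°C

Primer base counts: A=8, T=4, G=4, C=0 → A+T=12, G+C=4
Perfect-match Tm = 2(12) + 4(4) = 24 + 16 = 40°C
Mismatches (positions where the bases are not complementary): 2 (at positions 2, 4)
Effective Tm = 40 − 2×5 = 40 − 10 = 30°C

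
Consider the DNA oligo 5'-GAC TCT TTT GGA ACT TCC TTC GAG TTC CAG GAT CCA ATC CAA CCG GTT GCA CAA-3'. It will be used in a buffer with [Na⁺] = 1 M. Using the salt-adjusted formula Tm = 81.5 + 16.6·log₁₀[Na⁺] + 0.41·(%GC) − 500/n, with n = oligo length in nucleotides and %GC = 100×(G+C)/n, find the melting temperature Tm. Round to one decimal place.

92.0°C

Length n = 54. Scanning the sequence gives A=13, C=16, G=10, T=15.
G+C = 26, so %GC = 26/54 × 100 = 48.148%
Salt term: 16.6 × (0) = 0
GC term: 0.41 × 48.148 = 19.741; length term: −500/54 = −9.259
Tm = 81.5 + (0) + 19.741 − 9.259 = 91.982 → 92.0°C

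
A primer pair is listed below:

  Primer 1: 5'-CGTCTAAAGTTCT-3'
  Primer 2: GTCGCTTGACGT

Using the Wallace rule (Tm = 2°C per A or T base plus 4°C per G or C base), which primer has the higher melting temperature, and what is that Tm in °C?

Primer 2, 38°C

Primer 1: A+T=8, G+C=5 → Tm = 2(8)+4(5) = 36°C
Primer 2: A+T=5, G+C=7 → Tm = 2(5)+4(7) = 38°C
36°C vs 38°C → primer 2 is higher.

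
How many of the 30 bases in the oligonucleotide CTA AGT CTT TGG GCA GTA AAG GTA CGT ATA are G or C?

12

Counting bases: C=4, T=9, A=9, G=8
Total G or C: 8 + 4 = 12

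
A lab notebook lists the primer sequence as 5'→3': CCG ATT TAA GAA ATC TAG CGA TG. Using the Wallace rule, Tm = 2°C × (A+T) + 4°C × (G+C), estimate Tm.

Counting bases: A=8, C=4, G=5, T=6
So N_AT = 14 and N_GC = 9.
Tm = 4·9 + 2·14 = 36 + 28 = 64°C

64°C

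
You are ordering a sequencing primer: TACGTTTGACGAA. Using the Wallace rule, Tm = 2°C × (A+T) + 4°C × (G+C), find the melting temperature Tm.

Counting bases: T=4, C=2, G=3, A=4
AT pairs contribute 8, GC pairs contribute 5.
Tm = 2×8 + 4×5 = 36°C

36°C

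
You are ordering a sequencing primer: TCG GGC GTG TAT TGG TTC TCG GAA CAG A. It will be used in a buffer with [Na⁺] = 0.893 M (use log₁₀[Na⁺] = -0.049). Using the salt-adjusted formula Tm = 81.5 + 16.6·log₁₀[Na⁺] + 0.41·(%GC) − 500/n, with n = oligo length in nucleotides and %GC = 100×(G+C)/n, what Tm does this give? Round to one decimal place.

84.8°C

Length n = 28. Base counts: G=10, A=5, T=8, C=5
G+C = 15, so %GC = 15/28 × 100 = 53.571%
Salt term: 16.6 × (-0.049) = -0.813
GC term: 0.41 × 53.571 = 21.964; length term: −500/28 = −17.857
Tm = 81.5 + (-0.813) + 21.964 − 17.857 = 84.794 → 84.8°C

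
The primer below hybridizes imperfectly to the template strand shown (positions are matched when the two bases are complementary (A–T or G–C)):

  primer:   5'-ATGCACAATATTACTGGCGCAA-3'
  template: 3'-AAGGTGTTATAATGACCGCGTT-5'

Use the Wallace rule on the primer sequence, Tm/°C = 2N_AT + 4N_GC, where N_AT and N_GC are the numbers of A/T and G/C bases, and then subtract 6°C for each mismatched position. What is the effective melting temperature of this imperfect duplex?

Primer base counts: A=8, T=5, G=4, C=5 → A+T=13, G+C=9
Perfect-match Tm = 2(13) + 4(9) = 26 + 36 = 62°C
Mismatches (positions where the bases are not complementary): 2 (at positions 1, 3)
Effective Tm = 62 − 2×6 = 62 − 12 = 50°C

50°C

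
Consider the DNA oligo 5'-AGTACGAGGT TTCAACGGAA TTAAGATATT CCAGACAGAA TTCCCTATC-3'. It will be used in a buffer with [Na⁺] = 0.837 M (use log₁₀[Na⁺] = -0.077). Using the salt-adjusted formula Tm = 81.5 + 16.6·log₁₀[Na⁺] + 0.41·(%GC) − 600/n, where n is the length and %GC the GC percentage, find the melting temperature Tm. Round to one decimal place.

83.9°C

Length n = 49. T=13, G=9, A=17, C=10
G+C = 19, so %GC = 19/49 × 100 = 38.776%
Salt term: 16.6 × (-0.077) = -1.278
GC term: 0.41 × 38.776 = 15.898; length term: −600/49 = −12.245
Tm = 81.5 + (-1.278) + 15.898 − 12.245 = 83.875 → 83.9°C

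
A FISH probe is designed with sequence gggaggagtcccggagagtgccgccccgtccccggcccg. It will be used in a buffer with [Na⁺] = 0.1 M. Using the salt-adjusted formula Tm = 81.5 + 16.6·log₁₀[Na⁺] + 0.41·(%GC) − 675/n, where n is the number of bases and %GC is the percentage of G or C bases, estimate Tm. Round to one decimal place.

Length n = 39. Scanning the sequence gives A=4, T=3, C=16, G=16.
G+C = 32, so %GC = 32/39 × 100 = 82.051%
Salt term: 16.6 × (-1) = -16.6
GC term: 0.41 × 82.051 = 33.641; length term: −675/39 = −17.308
Tm = 81.5 + (-16.6) + 33.641 − 17.308 = 81.233 → 81.2°C

81.2°C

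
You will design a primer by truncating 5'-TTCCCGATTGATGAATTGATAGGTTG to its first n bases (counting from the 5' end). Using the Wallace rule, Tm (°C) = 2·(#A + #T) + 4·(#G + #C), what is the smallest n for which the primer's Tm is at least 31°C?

n = 11

First 10 bases: TTCCCGATTG → Tm = 30°C (< 31°C)
First 11 bases: TTCCCGATTGA → Tm = 32°C (≥ 31°C)
Each additional base adds 2°C (A/T) or 4°C (G/C), so Tm is non-decreasing in n; n = 11 is the first length to reach 31°C.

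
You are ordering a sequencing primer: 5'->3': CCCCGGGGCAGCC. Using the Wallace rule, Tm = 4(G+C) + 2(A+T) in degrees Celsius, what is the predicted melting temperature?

50°C

Scanning the sequence gives G=5, A=1, C=7, T=0.
So N_AT = 1 and N_GC = 12.
Tm = 2×1 + 4×12 = 50°C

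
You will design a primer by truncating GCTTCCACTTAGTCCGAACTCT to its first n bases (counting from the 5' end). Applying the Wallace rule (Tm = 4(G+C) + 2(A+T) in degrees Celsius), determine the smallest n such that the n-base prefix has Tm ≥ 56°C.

First 18 bases: GCTTCCACTTAGTCCGAA → Tm = 54°C (< 56°C)
First 19 bases: GCTTCCACTTAGTCCGAAC → Tm = 58°C (≥ 56°C)
Since every base adds ≥2°C, Tm only increases with n, so the threshold is first crossed at n = 19.

n = 19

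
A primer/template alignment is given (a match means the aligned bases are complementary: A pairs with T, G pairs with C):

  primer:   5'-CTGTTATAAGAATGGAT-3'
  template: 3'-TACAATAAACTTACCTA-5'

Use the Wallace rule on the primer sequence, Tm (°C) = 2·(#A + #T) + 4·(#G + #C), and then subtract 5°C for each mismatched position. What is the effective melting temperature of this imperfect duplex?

Primer base counts: A=6, T=6, G=4, C=1 → A+T=12, G+C=5
Perfect-match Tm = 2(12) + 4(5) = 24 + 20 = 44°C
Mismatches (positions where the bases are not complementary): 3 (at positions 1, 8, 9)
Effective Tm = 44 − 3×5 = 44 − 15 = 29°C

29°C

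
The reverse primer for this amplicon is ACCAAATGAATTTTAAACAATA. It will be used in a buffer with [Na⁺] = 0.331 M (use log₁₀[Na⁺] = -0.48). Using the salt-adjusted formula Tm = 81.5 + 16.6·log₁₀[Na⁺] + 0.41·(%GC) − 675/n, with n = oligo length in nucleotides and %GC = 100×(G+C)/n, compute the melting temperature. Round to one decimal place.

50.3°C

Length n = 22. Scanning the sequence gives A=12, G=1, T=6, C=3.
G+C = 4, so %GC = 4/22 × 100 = 18.182%
Salt term: 16.6 × (-0.48) = -7.968
GC term: 0.41 × 18.182 = 7.455; length term: −675/22 = −30.682
Tm = 81.5 + (-7.968) + 7.455 − 30.682 = 50.305 → 50.3°C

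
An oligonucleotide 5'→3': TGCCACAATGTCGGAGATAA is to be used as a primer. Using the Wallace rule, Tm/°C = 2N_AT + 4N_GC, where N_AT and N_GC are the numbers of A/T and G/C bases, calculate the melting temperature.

Scanning the sequence gives T=4, C=4, G=5, A=7.
AT pairs contribute 11, GC pairs contribute 9.
Tm = 2×11 + 4×9 = 58°C

58°C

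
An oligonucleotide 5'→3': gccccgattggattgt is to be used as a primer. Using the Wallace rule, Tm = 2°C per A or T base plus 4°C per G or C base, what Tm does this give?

50°C

Counting bases: T=5, A=2, G=5, C=4
So N_AT = 7 and N_GC = 9.
Tm = 2×7 + 4×9 = 50°C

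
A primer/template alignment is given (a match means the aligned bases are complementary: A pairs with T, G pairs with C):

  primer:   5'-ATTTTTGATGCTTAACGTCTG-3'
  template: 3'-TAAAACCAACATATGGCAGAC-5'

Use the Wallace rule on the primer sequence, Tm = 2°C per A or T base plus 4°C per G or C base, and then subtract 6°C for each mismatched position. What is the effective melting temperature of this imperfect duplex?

Primer base counts: A=4, T=10, G=4, C=3 → A+T=14, G+C=7
Perfect-match Tm = 2(14) + 4(7) = 28 + 28 = 56°C
Mismatches (positions where the bases are not complementary): 5 (at positions 6, 8, 11, 12, 15)
Effective Tm = 56 − 5×6 = 56 − 30 = 26°C

26°C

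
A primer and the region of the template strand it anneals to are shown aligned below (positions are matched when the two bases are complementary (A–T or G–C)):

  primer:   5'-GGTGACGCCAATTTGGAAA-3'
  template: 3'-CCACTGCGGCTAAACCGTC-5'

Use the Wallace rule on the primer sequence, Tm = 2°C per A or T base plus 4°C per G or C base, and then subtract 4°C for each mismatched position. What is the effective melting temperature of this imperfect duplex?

44°C

Primer base counts: A=6, T=4, G=6, C=3 → A+T=10, G+C=9
Perfect-match Tm = 2(10) + 4(9) = 20 + 36 = 56°C
Mismatches (positions where the bases are not complementary): 3 (at positions 10, 17, 19)
Effective Tm = 56 − 3×4 = 56 − 12 = 44°C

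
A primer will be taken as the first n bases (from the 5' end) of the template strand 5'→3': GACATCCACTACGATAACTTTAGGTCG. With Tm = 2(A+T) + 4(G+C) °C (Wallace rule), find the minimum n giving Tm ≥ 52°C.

First 17 bases: GACATCCACTACGATAA → Tm = 48°C (< 52°C)
First 18 bases: GACATCCACTACGATAAC → Tm = 52°C (≥ 52°C)
Each additional base adds 2°C (A/T) or 4°C (G/C), so Tm is non-decreasing in n; n = 18 is the first length to reach 52°C.

n = 18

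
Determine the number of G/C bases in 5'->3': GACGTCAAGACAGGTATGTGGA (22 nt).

11

Scanning the sequence gives G=8, A=7, C=3, T=4.
G+C = 8 + 3 = 11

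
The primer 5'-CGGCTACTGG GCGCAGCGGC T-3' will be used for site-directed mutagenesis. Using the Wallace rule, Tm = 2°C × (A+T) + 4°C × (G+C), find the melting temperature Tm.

74°C

G=9, T=3, A=2, C=7
A+T = 5, G+C = 16
Tm = 2×5 + 4×16 = 74°C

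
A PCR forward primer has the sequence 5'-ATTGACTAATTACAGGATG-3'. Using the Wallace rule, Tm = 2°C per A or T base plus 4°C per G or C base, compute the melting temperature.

50°C

Scanning the sequence gives C=2, G=4, A=7, T=6.
So N_AT = 13 and N_GC = 6.
Tm = 4·6 + 2·13 = 24 + 26 = 50°C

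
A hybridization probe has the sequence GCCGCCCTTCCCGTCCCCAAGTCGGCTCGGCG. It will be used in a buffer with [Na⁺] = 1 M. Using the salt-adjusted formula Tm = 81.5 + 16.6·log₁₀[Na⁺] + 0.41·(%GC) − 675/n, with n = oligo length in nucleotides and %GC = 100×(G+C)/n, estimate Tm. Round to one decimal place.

Length n = 32. Scanning the sequence gives G=9, T=5, A=2, C=16.
G+C = 25, so %GC = 25/32 × 100 = 78.125%
Salt term: 16.6 × (0) = 0
GC term: 0.41 × 78.125 = 32.031; length term: −675/32 = −21.094
Tm = 81.5 + (0) + 32.031 − 21.094 = 92.437 → 92.4°C

92.4°C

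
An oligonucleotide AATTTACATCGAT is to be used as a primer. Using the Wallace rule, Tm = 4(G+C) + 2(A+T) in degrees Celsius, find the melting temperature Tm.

32°C

A=5, T=5, C=2, G=1
A+T = 10, G+C = 3
Tm = 2×10 + 4×3 = 32°C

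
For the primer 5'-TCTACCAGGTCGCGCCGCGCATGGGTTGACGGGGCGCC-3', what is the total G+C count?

28

Base counts: C=13, T=6, G=15, A=4
G+C = 15 + 13 = 28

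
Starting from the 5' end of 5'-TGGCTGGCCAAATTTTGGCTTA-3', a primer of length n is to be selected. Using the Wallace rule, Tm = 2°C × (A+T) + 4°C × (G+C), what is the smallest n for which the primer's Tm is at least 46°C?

n = 16

First 15 bases: TGGCTGGCCAAATTT → Tm = 44°C (< 46°C)
First 16 bases: TGGCTGGCCAAATTTT → Tm = 46°C (≥ 46°C)
Since every base adds ≥2°C, Tm only increases with n, so the threshold is first crossed at n = 16.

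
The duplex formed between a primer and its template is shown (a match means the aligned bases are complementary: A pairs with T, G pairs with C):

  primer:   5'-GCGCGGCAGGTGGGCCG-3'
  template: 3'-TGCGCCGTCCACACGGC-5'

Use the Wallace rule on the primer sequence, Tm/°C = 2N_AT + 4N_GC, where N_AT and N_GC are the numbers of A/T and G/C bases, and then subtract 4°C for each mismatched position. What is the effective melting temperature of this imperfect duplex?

56°C

Primer base counts: A=1, T=1, G=10, C=5 → A+T=2, G+C=15
Perfect-match Tm = 2(2) + 4(15) = 4 + 60 = 64°C
Mismatches (positions where the bases are not complementary): 2 (at positions 1, 13)
Effective Tm = 64 − 2×4 = 64 − 8 = 56°C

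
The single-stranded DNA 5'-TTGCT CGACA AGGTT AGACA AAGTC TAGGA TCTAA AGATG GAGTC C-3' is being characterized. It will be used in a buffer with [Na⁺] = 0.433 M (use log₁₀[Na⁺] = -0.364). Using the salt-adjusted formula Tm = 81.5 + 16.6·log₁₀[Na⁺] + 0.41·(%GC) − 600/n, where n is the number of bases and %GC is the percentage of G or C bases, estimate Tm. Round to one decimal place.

Length n = 46. Base counts: G=12, C=8, A=15, T=11
G+C = 20, so %GC = 20/46 × 100 = 43.478%
Salt term: 16.6 × (-0.364) = -6.042
GC term: 0.41 × 43.478 = 17.826; length term: −600/46 = −13.043
Tm = 81.5 + (-6.042) + 17.826 − 13.043 = 80.241 → 80.2°C

80.2°C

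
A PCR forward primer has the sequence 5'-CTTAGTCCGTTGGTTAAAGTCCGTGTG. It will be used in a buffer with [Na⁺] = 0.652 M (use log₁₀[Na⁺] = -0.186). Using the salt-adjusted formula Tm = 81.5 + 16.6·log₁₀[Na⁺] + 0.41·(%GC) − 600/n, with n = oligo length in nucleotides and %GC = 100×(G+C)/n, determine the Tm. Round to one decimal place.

75.9°C

Length n = 27. C=5, G=8, T=10, A=4
G+C = 13, so %GC = 13/27 × 100 = 48.148%
Salt term: 16.6 × (-0.186) = -3.088
GC term: 0.41 × 48.148 = 19.741; length term: −600/27 = −22.222
Tm = 81.5 + (-3.088) + 19.741 − 22.222 = 75.931 → 75.9°C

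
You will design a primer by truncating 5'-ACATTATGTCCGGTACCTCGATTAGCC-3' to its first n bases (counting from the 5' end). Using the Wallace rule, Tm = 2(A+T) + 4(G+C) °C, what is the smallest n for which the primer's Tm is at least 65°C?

First 22 bases: ACATTATGTCCGGTACCTCGAT → Tm = 64°C (< 65°C)
First 23 bases: ACATTATGTCCGGTACCTCGATT → Tm = 66°C (≥ 65°C)
Each additional base adds 2°C (A/T) or 4°C (G/C), so Tm is non-decreasing in n; n = 23 is the first length to reach 65°C.

n = 23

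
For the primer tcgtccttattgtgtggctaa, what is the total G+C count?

Base counts: C=4, T=9, A=3, G=5
Total G or C: 5 + 4 = 9

9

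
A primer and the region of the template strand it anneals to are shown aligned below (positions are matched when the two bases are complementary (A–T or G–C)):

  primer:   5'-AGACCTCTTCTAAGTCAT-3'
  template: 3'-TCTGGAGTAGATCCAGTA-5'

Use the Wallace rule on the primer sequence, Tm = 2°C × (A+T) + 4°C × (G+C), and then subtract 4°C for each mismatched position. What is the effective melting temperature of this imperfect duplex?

42°C

Primer base counts: A=5, T=6, G=2, C=5 → A+T=11, G+C=7
Perfect-match Tm = 2(11) + 4(7) = 22 + 28 = 50°C
Mismatches (positions where the bases are not complementary): 2 (at positions 8, 13)
Effective Tm = 50 − 2×4 = 50 − 8 = 42°C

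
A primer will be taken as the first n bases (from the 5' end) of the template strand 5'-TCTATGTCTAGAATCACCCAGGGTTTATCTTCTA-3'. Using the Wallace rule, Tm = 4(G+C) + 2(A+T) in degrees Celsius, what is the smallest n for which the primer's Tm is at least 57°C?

First 20 bases: TCTATGTCTAGAATCACCCA → Tm = 56°C (< 57°C)
First 21 bases: TCTATGTCTAGAATCACCCAG → Tm = 60°C (≥ 57°C)
Since every base adds ≥2°C, Tm only increases with n, so the threshold is first crossed at n = 21.

n = 21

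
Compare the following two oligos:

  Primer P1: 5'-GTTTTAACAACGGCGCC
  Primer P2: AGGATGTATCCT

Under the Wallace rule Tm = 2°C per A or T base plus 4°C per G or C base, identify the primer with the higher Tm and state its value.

Primer P1, 52°C

Primer P1: A+T=8, G+C=9 → Tm = 2(8)+4(9) = 52°C
Primer P2: A+T=7, G+C=5 → Tm = 2(7)+4(5) = 34°C
52°C vs 34°C → primer P1 is higher.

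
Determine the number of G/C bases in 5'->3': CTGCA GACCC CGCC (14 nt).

11

Counting bases: G=3, C=8, T=1, A=2
G+C = 3 + 8 = 11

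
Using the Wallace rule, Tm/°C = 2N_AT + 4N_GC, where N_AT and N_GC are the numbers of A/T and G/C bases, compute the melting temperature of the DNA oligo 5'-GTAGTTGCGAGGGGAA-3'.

A=4, C=1, G=8, T=3
A+T = 7, G+C = 9
Tm = 4·9 + 2·7 = 36 + 14 = 50°C

50°C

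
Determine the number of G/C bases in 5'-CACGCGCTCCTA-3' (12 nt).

Base counts: A=2, C=6, G=2, T=2
Total G or C: 2 + 6 = 8

8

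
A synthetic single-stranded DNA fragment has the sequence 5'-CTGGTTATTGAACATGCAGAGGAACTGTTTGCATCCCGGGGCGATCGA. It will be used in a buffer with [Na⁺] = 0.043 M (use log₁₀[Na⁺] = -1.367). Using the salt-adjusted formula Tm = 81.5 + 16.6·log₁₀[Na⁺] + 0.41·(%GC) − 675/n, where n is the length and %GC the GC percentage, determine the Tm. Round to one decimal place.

66.1°C

Length n = 48. Scanning the sequence gives T=12, C=10, A=11, G=15.
G+C = 25, so %GC = 25/48 × 100 = 52.083%
Salt term: 16.6 × (-1.367) = -22.692
GC term: 0.41 × 52.083 = 21.354; length term: −675/48 = −14.062
Tm = 81.5 + (-22.692) + 21.354 − 14.062 = 66.1 → 66.1°C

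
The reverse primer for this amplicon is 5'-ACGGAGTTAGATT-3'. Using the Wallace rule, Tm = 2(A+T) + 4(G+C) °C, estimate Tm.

36°C

Base counts: A=4, C=1, G=4, T=4
AT pairs contribute 8, GC pairs contribute 5.
Tm = 2(8) + 4(5) = 16 + 20 = 36°C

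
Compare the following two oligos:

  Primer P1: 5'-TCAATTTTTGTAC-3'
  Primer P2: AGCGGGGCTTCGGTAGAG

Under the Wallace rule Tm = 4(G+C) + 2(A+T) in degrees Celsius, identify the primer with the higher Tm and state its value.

Primer P1: A+T=10, G+C=3 → Tm = 2(10)+4(3) = 32°C
Primer P2: A+T=6, G+C=12 → Tm = 2(6)+4(12) = 60°C
32°C vs 60°C → primer P2 is higher.

Primer P2, 60°C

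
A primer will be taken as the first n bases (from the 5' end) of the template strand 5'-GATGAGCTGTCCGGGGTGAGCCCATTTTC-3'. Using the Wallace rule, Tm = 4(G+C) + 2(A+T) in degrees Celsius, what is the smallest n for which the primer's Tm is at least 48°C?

n = 15

First 14 bases: GATGAGCTGTCCGG → Tm = 46°C (< 48°C)
First 15 bases: GATGAGCTGTCCGGG → Tm = 50°C (≥ 48°C)
Each additional base adds 2°C (A/T) or 4°C (G/C), so Tm is non-decreasing in n; n = 15 is the first length to reach 48°C.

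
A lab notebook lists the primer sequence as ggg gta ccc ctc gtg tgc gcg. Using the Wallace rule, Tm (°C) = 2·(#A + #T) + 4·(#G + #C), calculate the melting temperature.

C=7, G=9, T=4, A=1
So N_AT = 5 and N_GC = 16.
Tm = 4·16 + 2·5 = 64 + 10 = 74°C

74°C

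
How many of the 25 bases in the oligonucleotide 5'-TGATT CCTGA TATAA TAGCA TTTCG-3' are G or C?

T=10, G=4, C=4, A=7
G+C = 4 + 4 = 8

8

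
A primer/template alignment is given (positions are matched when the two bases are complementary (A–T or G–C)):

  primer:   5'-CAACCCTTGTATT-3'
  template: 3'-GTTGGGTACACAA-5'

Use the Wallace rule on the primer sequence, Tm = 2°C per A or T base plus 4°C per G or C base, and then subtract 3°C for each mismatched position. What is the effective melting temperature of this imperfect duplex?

Primer base counts: A=3, T=5, G=1, C=4 → A+T=8, G+C=5
Perfect-match Tm = 2(8) + 4(5) = 16 + 20 = 36°C
Mismatches (positions where the bases are not complementary): 2 (at positions 7, 11)
Effective Tm = 36 − 2×3 = 36 − 6 = 30°C

30°C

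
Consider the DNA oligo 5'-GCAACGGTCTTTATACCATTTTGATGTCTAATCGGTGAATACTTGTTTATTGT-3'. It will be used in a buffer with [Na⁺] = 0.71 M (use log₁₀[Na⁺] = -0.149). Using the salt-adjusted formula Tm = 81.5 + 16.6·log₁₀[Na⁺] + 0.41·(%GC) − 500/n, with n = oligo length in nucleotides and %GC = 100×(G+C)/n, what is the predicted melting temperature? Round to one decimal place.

Length n = 53. T=23, G=10, A=12, C=8
G+C = 18, so %GC = 18/53 × 100 = 33.962%
Salt term: 16.6 × (-0.149) = -2.473
GC term: 0.41 × 33.962 = 13.924; length term: −500/53 = −9.434
Tm = 81.5 + (-2.473) + 13.924 − 9.434 = 83.517 → 83.5°C

83.5°C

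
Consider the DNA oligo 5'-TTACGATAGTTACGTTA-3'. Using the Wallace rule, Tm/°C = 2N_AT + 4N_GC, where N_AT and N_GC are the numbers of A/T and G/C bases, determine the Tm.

Scanning the sequence gives C=2, T=7, A=5, G=3.
AT pairs contribute 12, GC pairs contribute 5.
Tm = 4·5 + 2·12 = 20 + 24 = 44°C

44°C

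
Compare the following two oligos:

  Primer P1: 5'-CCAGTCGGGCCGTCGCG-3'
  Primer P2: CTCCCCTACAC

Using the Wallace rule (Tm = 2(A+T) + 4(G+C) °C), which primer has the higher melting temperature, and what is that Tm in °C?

Primer P1: A+T=3, G+C=14 → Tm = 2(3)+4(14) = 62°C
Primer P2: A+T=4, G+C=7 → Tm = 2(4)+4(7) = 36°C
62°C vs 36°C → primer P1 is higher.

Primer P1, 62°C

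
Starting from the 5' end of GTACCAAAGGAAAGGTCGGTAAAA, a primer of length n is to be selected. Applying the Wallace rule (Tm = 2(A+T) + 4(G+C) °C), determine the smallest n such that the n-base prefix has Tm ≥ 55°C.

n = 19

First 18 bases: GTACCAAAGGAAAGGTCG → Tm = 54°C (< 55°C)
First 19 bases: GTACCAAAGGAAAGGTCGG → Tm = 58°C (≥ 55°C)
Each additional base adds 2°C (A/T) or 4°C (G/C), so Tm is non-decreasing in n; n = 19 is the first length to reach 55°C.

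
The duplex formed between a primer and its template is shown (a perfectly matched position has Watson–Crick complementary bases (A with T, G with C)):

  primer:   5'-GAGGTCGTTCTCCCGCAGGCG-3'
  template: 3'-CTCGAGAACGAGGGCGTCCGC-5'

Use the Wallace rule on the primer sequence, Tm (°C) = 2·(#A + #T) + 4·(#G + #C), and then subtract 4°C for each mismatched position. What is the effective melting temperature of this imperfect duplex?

Primer base counts: A=2, T=4, G=8, C=7 → A+T=6, G+C=15
Perfect-match Tm = 2(6) + 4(15) = 12 + 60 = 72°C
Mismatches (positions where the bases are not complementary): 3 (at positions 4, 7, 9)
Effective Tm = 72 − 3×4 = 72 − 12 = 60°C

60°C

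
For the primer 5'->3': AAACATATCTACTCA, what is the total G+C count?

4

Scanning the sequence gives T=4, A=7, C=4, G=0.
G+C = 0 + 4 = 4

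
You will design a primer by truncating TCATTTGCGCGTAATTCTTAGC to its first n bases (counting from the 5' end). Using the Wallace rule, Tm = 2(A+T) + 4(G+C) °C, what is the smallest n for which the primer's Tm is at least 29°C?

n = 10

First 9 bases: TCATTTGCG → Tm = 26°C (< 29°C)
First 10 bases: TCATTTGCGC → Tm = 30°C (≥ 29°C)
Since every base adds ≥2°C, Tm only increases with n, so the threshold is first crossed at n = 10.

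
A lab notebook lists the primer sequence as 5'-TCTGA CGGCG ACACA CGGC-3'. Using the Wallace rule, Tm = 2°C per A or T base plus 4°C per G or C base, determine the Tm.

Base counts: C=7, T=2, A=4, G=6
AT pairs contribute 6, GC pairs contribute 13.
Tm = 2×6 + 4×13 = 64°C

64°C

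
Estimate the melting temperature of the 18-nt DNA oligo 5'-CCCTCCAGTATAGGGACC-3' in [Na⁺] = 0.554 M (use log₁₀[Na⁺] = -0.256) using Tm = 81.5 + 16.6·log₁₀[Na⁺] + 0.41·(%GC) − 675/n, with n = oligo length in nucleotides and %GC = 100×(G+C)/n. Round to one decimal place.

Length n = 18. Base counts: A=4, G=4, C=7, T=3
G+C = 11, so %GC = 11/18 × 100 = 61.111%
Salt term: 16.6 × (-0.256) = -4.25
GC term: 0.41 × 61.111 = 25.056; length term: −675/18 = −37.5
Tm = 81.5 + (-4.25) + 25.056 − 37.5 = 64.806 → 64.8°C

64.8°C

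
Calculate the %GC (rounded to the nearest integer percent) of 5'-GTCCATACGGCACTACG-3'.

A=4, C=6, G=4, T=3
G+C = 4 + 6 = 10 out of 17 bases
%GC = 10/17 × 100 = 58.82% ≈ 59%

59%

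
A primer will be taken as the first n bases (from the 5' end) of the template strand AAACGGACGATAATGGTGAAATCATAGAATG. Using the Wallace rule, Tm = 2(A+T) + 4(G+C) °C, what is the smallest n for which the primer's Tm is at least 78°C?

n = 29

First 28 bases: AAACGGACGATAATGGTGAAATCATAGA → Tm = 76°C (< 78°C)
First 29 bases: AAACGGACGATAATGGTGAAATCATAGAA → Tm = 78°C (≥ 78°C)
Since every base adds ≥2°C, Tm only increases with n, so the threshold is first crossed at n = 29.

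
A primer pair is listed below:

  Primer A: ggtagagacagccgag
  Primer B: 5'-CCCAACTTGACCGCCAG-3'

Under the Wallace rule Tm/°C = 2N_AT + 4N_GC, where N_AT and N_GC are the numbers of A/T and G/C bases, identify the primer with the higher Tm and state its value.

Primer A: A+T=6, G+C=10 → Tm = 2(6)+4(10) = 52°C
Primer B: A+T=6, G+C=11 → Tm = 2(6)+4(11) = 56°C
52°C vs 56°C → primer B is higher.

Primer B, 56°C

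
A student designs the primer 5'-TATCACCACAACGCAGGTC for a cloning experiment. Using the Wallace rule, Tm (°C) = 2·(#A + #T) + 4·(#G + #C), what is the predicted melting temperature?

Counting bases: C=7, T=3, A=6, G=3
AT pairs contribute 9, GC pairs contribute 10.
Tm = 4·10 + 2·9 = 40 + 18 = 58°C

58°C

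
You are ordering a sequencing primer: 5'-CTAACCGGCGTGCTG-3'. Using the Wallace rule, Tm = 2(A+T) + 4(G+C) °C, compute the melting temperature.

50°C

Scanning the sequence gives A=2, C=5, G=5, T=3.
A+T = 5, G+C = 10
Tm = 2×5 + 4×10 = 50°C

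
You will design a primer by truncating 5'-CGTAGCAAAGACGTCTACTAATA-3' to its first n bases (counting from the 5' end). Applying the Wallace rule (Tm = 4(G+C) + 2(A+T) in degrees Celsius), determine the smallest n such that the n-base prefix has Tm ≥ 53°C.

n = 18

First 17 bases: CGTAGCAAAGACGTCTA → Tm = 50°C (< 53°C)
First 18 bases: CGTAGCAAAGACGTCTAC → Tm = 54°C (≥ 53°C)
Since every base adds ≥2°C, Tm only increases with n, so the threshold is first crossed at n = 18.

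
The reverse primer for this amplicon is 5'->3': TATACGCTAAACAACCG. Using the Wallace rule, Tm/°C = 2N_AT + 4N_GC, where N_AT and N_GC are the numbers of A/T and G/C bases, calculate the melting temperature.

48°C

C=5, G=2, T=3, A=7
AT pairs contribute 10, GC pairs contribute 7.
Tm = 2×10 + 4×7 = 48°C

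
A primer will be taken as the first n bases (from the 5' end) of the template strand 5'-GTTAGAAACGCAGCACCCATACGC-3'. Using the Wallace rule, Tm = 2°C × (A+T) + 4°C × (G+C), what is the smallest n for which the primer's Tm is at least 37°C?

First 12 bases: GTTAGAAACGCA → Tm = 34°C (< 37°C)
First 13 bases: GTTAGAAACGCAG → Tm = 38°C (≥ 37°C)
Since every base adds ≥2°C, Tm only increases with n, so the threshold is first crossed at n = 13.

n = 13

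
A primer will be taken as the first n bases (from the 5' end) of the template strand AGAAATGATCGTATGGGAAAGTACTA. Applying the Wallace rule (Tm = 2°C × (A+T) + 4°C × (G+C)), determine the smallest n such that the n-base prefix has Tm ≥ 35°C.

n = 14

First 13 bases: AGAAATGATCGTA → Tm = 34°C (< 35°C)
First 14 bases: AGAAATGATCGTAT → Tm = 36°C (≥ 35°C)
Each additional base adds 2°C (A/T) or 4°C (G/C), so Tm is non-decreasing in n; n = 14 is the first length to reach 35°C.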